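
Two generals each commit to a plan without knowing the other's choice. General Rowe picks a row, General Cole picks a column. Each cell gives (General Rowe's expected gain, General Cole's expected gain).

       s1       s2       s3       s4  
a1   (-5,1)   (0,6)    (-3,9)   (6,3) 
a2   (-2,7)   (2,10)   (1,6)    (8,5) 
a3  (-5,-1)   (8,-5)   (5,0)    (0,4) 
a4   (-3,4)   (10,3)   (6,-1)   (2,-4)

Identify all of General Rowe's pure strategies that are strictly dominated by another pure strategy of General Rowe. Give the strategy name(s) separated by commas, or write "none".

a1: dominated, since a2 does at least as well everywhere (s1: -2>-5, s2: 2>0, s3: 1>-3, s4: 8>6).
a2 is not dominated — it holds its own against a1 at s1 (-2>-5); a3 at s1 (-2>-5); a4 at s1 (-2>-3).
a3: dominated, since a4 does at least as well everywhere (s1: -3>-5, s2: 10>8, s3: 6>5, s4: 2>0).
Nothing dominates a4: a1 at s1 (-3>-5); a2 at s2 (10>2); a3 at s1 (-3>-5).

a1, a3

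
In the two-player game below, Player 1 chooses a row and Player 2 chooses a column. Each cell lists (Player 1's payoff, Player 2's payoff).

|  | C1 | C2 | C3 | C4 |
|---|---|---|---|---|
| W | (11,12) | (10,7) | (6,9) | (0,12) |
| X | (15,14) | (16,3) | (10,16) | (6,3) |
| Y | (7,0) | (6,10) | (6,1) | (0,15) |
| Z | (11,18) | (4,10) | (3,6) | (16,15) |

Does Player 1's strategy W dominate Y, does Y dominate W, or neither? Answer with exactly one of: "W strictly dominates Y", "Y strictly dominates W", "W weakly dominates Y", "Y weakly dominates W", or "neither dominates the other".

W weakly dominates Y

Compare W to Y across each opponent action: C1: 11>7, C2: 10>6, C3: 6=6, C4: 0=0.
W is at least as good everywhere and strictly better somewhere (tied only at C3, C4), so W weakly but not strictly dominates Y.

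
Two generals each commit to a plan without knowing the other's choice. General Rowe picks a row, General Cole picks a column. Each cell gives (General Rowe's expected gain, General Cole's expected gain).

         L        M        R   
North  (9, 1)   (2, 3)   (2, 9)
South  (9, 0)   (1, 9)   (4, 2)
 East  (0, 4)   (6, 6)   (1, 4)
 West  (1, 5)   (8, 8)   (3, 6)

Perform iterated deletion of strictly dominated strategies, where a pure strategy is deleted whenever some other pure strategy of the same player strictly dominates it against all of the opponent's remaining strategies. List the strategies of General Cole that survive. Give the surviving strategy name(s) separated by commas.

For General Rowe, West strictly dominates East on the remaining columns (L: 1>0, M: 8>6, R: 3>1); eliminate East.
For General Cole, M strictly dominates L on the remaining rows (North: 3>1, South: 9>0, West: 8>5); eliminate L.
For General Rowe, West strictly dominates North on the remaining columns (M: 8>2, R: 3>2); eliminate North.
For General Cole, M strictly dominates R on the remaining rows (South: 9>2, West: 8>6); eliminate R.
Row South is eliminated: West beats it against every remaining column (M: 8>1).
Among the remaining strategies, none is strictly dominated by another pure strategy of the same player, so the elimination stops.
Surviving strategies — General Rowe: {West}; General Cole: {M}.

M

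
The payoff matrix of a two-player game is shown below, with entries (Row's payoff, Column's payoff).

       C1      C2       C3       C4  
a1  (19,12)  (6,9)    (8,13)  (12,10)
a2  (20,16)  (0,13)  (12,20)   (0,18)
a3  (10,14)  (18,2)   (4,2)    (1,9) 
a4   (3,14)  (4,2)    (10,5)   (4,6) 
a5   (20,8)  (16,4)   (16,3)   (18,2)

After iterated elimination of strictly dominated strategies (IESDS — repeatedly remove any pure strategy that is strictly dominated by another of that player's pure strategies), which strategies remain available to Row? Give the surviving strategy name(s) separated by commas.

a2, a5

Row's strategy a1 is strictly dominated by a5 (C1: 20>19, C2: 16>6, C3: 16>8, C4: 18>12) and is removed.
For Row, a5 strictly dominates a4 on the remaining columns (C1: 20>3, C2: 16>4, C3: 16>10, C4: 18>4); eliminate a4.
For Column, C1 strictly dominates C2 on the remaining rows (a2: 16>13, a3: 14>2, a5: 8>4); eliminate C2.
Row a3 is eliminated: a5 beats it against every remaining column (C1: 20>10, C3: 16>4, C4: 18>1).
Column C4 is eliminated: C3 beats it against every remaining row (a2: 20>18, a5: 3>2).
Among the remaining strategies, none is strictly dominated by another pure strategy of the same player, so the elimination stops.
Surviving strategies — Row: {a2, a5}; Column: {C1, C3}.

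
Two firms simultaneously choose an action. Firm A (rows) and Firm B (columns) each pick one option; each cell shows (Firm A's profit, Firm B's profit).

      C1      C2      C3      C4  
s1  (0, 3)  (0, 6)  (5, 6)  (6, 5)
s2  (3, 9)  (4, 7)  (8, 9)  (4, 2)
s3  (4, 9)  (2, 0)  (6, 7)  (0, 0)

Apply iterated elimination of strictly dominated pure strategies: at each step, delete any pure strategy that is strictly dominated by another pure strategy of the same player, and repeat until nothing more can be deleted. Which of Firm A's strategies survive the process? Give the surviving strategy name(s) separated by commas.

Column C4 is eliminated: C3 beats it against every remaining row (s1: 6>5, s2: 9>2, s3: 7>0).
Firm A's strategy s1 is strictly dominated by s2 (C1: 3>0, C2: 4>0, C3: 8>5) and is removed.
Column C2 is eliminated: C1 beats it against every remaining row (s2: 9>7, s3: 9>0).
Among the remaining strategies, none is strictly dominated by another pure strategy of the same player, so the elimination stops.
Surviving strategies — Firm A: {s2, s3}; Firm B: {C1, C3}.

s2, s3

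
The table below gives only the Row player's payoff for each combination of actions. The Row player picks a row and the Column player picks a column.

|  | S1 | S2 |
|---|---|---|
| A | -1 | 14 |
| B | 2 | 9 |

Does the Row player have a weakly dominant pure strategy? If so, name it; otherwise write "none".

A fails to dominate B at S1 (-1<2).
B fails to dominate A at S2 (9<14).
No single strategy dominates all the others.

none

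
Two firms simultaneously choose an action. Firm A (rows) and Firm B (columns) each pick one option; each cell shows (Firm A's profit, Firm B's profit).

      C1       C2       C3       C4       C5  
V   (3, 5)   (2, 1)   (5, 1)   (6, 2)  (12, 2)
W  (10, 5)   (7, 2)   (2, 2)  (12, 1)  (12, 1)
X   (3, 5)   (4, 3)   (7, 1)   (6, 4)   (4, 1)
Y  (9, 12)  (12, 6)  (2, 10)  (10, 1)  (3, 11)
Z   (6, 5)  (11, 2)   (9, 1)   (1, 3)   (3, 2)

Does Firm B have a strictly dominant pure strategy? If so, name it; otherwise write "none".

C1 vs C2: V: 5>1, W: 5>2, X: 5>3, Y: 12>6, Z: 5>2.
C1 vs C3: V: 5>1, W: 5>2, X: 5>1, Y: 12>10, Z: 5>1.
C1 vs C4: V: 5>2, W: 5>1, X: 5>4, Y: 12>1, Z: 5>3.
C1 vs C5: V: 5>2, W: 5>1, X: 5>1, Y: 12>11, Z: 5>2.
C1 strictly beats every other strategy against every opponent action, so it is strictly dominant.

C1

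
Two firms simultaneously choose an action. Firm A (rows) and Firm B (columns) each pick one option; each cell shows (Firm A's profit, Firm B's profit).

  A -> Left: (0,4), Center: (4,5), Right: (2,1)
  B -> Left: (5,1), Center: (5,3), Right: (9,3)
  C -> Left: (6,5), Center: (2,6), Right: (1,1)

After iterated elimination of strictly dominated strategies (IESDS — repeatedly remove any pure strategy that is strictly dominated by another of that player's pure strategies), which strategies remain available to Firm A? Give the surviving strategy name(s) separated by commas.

B

Row A is eliminated: B beats it against every remaining column (Left: 5>0, Center: 5>4, Right: 9>2).
Firm B's strategy Left is strictly dominated by Center (B: 3>1, C: 6>5) and is removed.
For Firm A, B strictly dominates C on the remaining columns (Center: 5>2, Right: 9>1); eliminate C.
Among the remaining strategies, none is strictly dominated by another pure strategy of the same player, so the elimination stops.
Surviving strategies — Firm A: {B}; Firm B: {Center, Right}.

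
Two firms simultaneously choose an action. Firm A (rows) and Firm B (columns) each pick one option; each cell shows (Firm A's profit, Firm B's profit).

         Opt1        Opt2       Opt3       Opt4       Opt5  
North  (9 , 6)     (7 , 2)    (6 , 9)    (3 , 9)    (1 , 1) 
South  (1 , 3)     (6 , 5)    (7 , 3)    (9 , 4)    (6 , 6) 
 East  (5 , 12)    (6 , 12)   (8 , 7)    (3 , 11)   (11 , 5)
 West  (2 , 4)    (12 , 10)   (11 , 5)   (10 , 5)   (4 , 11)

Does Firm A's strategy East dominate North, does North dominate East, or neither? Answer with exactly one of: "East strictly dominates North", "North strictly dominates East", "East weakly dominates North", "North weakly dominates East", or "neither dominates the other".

neither dominates the other

East's payoffs vs North's, by Firm B's action — Opt1: 5<9, Opt2: 6<7, Opt3: 8>6, Opt4: 3=3, Opt5: 11>1.
East does better at Opt3, Opt5 but worse at Opt1, Opt2; neither strategy dominates the other.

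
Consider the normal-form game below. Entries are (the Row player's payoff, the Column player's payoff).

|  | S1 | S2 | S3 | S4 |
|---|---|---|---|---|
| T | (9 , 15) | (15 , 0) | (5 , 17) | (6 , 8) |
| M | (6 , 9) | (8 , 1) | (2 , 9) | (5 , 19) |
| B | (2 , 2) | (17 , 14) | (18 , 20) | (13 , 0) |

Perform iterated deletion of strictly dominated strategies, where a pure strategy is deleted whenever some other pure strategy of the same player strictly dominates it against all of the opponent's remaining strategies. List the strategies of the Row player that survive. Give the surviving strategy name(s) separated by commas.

For the Row player, T strictly dominates M on the remaining columns (S1: 9>6, S2: 15>8, S3: 5>2, S4: 6>5); eliminate M.
The Column player's strategy S1 is strictly dominated by S3 (T: 17>15, B: 20>2) and is removed.
The Row player's strategy T is strictly dominated by B (S2: 17>15, S3: 18>5, S4: 13>6) and is removed.
Column S2 is eliminated: S3 beats it against every remaining row (B: 20>14).
Column S4 is eliminated: S3 beats it against every remaining row (B: 20>0).
Among the remaining strategies, none is strictly dominated by another pure strategy of the same player, so the elimination stops.
Surviving strategies — the Row player: {B}; the Column player: {S3}.

B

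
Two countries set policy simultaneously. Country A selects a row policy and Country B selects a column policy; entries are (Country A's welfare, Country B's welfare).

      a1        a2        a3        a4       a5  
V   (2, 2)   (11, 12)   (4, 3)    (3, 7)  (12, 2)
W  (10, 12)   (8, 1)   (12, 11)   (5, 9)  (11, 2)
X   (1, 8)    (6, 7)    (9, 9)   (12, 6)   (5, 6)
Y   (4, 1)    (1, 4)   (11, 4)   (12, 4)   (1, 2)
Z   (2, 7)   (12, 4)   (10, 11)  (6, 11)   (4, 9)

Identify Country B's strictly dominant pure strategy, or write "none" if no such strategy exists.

none

a1 fails to dominate a2 at V (2<12).
a2 fails to dominate a1 at W (1<12).
a3 fails to dominate a1 at W (11<12).
a4 fails to dominate a1 at W (9<12).
a5 fails to dominate a1 at V (2=2).
No single strategy dominates all the others.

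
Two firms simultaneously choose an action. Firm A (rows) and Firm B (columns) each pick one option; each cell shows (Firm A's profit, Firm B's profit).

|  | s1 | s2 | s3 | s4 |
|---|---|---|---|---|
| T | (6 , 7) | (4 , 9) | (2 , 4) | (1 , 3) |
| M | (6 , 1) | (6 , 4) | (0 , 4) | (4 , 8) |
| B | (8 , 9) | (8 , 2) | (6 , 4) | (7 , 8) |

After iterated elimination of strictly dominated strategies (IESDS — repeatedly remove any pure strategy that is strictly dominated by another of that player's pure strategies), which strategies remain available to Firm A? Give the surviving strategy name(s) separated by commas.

Row T is eliminated: B beats it against every remaining column (s1: 8>6, s2: 8>4, s3: 6>2, s4: 7>1).
Firm A's strategy M is strictly dominated by B (s1: 8>6, s2: 8>6, s3: 6>0, s4: 7>4) and is removed.
Column s2 is eliminated: s1 beats it against every remaining row (B: 9>2).
Firm B's strategy s3 is strictly dominated by s1 (B: 9>4) and is removed.
Column s4 is eliminated: s1 beats it against every remaining row (B: 9>8).
Among the remaining strategies, none is strictly dominated by another pure strategy of the same player, so the elimination stops.
Surviving strategies — Firm A: {B}; Firm B: {s1}.

B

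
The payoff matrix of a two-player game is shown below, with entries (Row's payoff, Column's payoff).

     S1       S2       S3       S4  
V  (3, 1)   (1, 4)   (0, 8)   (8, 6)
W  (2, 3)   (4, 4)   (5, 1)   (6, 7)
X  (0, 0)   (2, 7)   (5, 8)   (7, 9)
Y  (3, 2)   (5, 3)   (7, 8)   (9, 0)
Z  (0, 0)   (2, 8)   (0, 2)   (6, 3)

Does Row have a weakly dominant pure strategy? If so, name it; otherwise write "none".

Y vs V: S1: 3=3, S2: 5>1, S3: 7>0, S4: 9>8.
Y vs W: S1: 3>2, S2: 5>4, S3: 7>5, S4: 9>6.
Y vs X: S1: 3>0, S2: 5>2, S3: 7>5, S4: 9>7.
Y vs Z: S1: 3>0, S2: 5>2, S3: 7>0, S4: 9>6.
Y is at least as good as every other strategy against every opponent action, so it is weakly dominant.

Y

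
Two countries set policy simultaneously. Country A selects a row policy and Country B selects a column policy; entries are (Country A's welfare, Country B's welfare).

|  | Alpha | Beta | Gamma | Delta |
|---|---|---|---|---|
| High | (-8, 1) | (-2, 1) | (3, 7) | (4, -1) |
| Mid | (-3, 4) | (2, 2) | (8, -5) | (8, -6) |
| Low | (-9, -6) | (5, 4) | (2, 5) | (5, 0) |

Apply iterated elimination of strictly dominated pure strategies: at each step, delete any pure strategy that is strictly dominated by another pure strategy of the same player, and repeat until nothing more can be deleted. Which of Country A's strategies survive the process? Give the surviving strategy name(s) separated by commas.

For Country A, Mid strictly dominates High on the remaining columns (Alpha: -3>-8, Beta: 2>-2, Gamma: 8>3, Delta: 8>4); eliminate High.
Country B's strategy Delta is strictly dominated by Beta (Mid: 2>-6, Low: 4>0) and is removed.
Among the remaining strategies, none is strictly dominated by another pure strategy of the same player, so the elimination stops.
Surviving strategies — Country A: {Mid, Low}; Country B: {Alpha, Beta, Gamma}.

Mid, Low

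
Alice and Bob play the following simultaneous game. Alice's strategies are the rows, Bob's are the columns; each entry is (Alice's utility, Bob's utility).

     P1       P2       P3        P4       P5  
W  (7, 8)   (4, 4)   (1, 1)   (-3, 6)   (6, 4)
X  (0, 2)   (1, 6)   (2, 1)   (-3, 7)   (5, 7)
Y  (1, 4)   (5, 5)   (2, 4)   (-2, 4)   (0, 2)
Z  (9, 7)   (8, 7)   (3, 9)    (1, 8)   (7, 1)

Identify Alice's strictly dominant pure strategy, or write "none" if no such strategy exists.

Z

Z vs W: P1: 9>7, P2: 8>4, P3: 3>1, P4: 1>-3, P5: 7>6.
Z vs X: P1: 9>0, P2: 8>1, P3: 3>2, P4: 1>-3, P5: 7>5.
Z vs Y: P1: 9>1, P2: 8>5, P3: 3>2, P4: 1>-2, P5: 7>0.
Z strictly beats every other strategy against every opponent action, so it is strictly dominant.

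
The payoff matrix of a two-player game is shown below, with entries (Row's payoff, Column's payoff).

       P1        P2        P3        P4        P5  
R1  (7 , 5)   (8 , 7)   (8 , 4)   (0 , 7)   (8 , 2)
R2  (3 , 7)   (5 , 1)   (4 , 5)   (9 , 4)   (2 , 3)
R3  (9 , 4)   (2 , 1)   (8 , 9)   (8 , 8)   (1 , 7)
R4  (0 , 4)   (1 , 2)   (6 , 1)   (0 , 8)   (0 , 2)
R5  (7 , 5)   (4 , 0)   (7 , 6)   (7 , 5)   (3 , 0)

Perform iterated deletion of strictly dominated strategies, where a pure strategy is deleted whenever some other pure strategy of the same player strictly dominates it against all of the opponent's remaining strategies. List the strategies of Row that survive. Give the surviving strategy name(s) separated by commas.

Row R4 is eliminated: R3 beats it against every remaining column (P1: 9>0, P2: 2>1, P3: 8>6, P4: 8>0, P5: 1>0).
Column's strategy P5 is strictly dominated by P3 (R1: 4>2, R2: 5>3, R3: 9>7, R5: 6>0) and is removed.
Among the remaining strategies, none is strictly dominated by another pure strategy of the same player, so the elimination stops.
Surviving strategies — Row: {R1, R2, R3, R5}; Column: {P1, P2, P3, P4}.

R1, R2, R3, R5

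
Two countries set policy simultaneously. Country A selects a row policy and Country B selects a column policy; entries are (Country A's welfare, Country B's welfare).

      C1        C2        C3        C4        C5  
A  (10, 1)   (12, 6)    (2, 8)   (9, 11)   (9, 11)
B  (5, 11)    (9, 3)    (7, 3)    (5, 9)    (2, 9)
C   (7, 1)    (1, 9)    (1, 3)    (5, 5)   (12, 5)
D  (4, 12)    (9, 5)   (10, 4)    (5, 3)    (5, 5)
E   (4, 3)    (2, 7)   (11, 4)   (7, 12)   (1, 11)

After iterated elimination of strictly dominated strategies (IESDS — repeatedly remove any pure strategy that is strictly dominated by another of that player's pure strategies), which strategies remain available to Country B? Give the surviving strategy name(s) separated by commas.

C2, C4, C5

Column C3 is eliminated: C5 beats it against every remaining row (A: 11>8, B: 9>3, C: 5>3, D: 5>4, E: 11>4).
For Country A, A strictly dominates B on the remaining columns (C1: 10>5, C2: 12>9, C4: 9>5, C5: 9>2); eliminate B.
For Country A, A strictly dominates D on the remaining columns (C1: 10>4, C2: 12>9, C4: 9>5, C5: 9>5); eliminate D.
Row E is eliminated: A beats it against every remaining column (C1: 10>4, C2: 12>2, C4: 9>7, C5: 9>1).
For Country B, C2 strictly dominates C1 on the remaining rows (A: 6>1, C: 9>1); eliminate C1.
Among the remaining strategies, none is strictly dominated by another pure strategy of the same player, so the elimination stops.
Surviving strategies — Country A: {A, C}; Country B: {C2, C4, C5}.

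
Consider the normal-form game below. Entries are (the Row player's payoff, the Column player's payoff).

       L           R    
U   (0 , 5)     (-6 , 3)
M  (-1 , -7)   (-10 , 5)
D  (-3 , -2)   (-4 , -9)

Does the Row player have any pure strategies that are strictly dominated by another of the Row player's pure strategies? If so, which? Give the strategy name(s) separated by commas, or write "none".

U is not dominated — it holds its own against M at L (0>-1); D at L (0>-3).
U strictly dominates M — L: 0>-1, R: -6>-10.
D: no other strategy beats it everywhere (U at R (-4>-6); M at R (-4>-10)).

M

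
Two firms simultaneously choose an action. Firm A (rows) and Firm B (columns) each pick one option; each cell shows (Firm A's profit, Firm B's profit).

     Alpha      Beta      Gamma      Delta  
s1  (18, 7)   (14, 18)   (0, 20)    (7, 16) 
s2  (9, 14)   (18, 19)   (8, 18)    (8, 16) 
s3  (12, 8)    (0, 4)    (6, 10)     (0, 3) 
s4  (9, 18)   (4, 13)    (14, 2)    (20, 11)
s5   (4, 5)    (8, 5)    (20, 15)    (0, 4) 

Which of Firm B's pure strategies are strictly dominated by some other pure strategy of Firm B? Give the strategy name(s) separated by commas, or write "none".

Nothing dominates Alpha: Beta at s3 (8>4); Gamma at s4 (18>2); Delta at s3 (8>3).
Beta: no other strategy beats it everywhere (Alpha at s1 (18>7); Gamma at s2 (19>18); Delta at s1 (18>16)).
Nothing dominates Gamma: Alpha at s1 (20>7); Beta at s1 (20>18); Delta at s1 (20>16).
Beta strictly dominates Delta — s1: 18>16, s2: 19>16, s3: 4>3, s4: 13>11, s5: 5>4.

Delta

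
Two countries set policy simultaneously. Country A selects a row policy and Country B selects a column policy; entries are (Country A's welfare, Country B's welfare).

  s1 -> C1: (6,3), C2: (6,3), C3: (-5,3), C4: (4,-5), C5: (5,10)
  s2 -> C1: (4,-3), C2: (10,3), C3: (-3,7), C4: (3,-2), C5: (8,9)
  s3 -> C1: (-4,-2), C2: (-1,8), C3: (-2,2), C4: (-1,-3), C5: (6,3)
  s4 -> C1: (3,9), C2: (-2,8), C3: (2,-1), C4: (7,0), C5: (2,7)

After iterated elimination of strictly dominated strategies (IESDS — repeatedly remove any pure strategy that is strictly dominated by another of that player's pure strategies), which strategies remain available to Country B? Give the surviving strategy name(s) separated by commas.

Country B's strategy C3 is strictly dominated by C5 (s1: 10>3, s2: 9>7, s3: 3>2, s4: 7>-1) and is removed.
Country A's strategy s3 is strictly dominated by s2 (C1: 4>-4, C2: 10>-1, C4: 3>-1, C5: 8>6) and is removed.
Country B's strategy C4 is strictly dominated by C2 (s1: 3>-5, s2: 3>-2, s4: 8>0) and is removed.
For Country A, s1 strictly dominates s4 on the remaining columns (C1: 6>3, C2: 6>-2, C5: 5>2); eliminate s4.
Column C1 is eliminated: C5 beats it against every remaining row (s1: 10>3, s2: 9>-3).
Country A's strategy s1 is strictly dominated by s2 (C2: 10>6, C5: 8>5) and is removed.
Country B's strategy C2 is strictly dominated by C5 (s2: 9>3) and is removed.
Among the remaining strategies, none is strictly dominated by another pure strategy of the same player, so the elimination stops.
Surviving strategies — Country A: {s2}; Country B: {C5}.

C5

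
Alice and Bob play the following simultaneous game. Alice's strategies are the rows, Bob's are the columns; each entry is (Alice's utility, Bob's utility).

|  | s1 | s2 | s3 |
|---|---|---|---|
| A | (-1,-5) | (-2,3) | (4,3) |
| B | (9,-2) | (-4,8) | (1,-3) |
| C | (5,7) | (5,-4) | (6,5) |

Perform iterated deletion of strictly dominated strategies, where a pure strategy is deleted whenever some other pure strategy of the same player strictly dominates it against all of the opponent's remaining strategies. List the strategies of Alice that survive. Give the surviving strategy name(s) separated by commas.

For Alice, C strictly dominates A on the remaining columns (s1: 5>-1, s2: 5>-2, s3: 6>4); eliminate A.
For Bob, s1 strictly dominates s3 on the remaining rows (B: -2>-3, C: 7>5); eliminate s3.
Among the remaining strategies, none is strictly dominated by another pure strategy of the same player, so the elimination stops.
Surviving strategies — Alice: {B, C}; Bob: {s1, s2}.

B, C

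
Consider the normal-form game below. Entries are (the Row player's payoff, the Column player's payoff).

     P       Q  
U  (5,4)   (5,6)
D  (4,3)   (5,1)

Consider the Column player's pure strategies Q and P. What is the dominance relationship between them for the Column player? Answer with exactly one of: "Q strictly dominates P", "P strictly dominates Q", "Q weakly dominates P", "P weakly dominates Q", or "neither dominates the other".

neither dominates the other

Compare Q to P across each choice by the Row player: U: 6>4, D: 1<3.
Q does better at U but worse at D; neither strategy dominates the other.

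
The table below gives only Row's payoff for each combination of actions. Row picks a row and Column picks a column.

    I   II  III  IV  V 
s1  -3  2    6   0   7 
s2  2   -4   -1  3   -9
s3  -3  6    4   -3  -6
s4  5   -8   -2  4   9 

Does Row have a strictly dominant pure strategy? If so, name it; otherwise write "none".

none

s1 fails to dominate s2 at I (-3<2).
s2 fails to dominate s1 at II (-4<2).
s3 fails to dominate s1 at I (-3=-3).
s4 fails to dominate s1 at II (-8<2).
No single strategy dominates all the others.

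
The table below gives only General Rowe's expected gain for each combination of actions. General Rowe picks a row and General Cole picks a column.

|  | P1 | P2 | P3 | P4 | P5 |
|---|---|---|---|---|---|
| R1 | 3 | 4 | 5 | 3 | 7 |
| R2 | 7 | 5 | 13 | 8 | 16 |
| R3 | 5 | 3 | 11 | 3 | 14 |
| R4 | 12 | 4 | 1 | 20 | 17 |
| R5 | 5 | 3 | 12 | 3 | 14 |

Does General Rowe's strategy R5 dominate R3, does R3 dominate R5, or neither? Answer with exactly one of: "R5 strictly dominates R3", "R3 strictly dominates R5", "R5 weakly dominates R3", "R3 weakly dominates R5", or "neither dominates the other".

R5 weakly dominates R3

R5's payoffs vs R3's, by General Cole's action — P1: 5=5, P2: 3=3, P3: 12>11, P4: 3=3, P5: 14=14.
R5 is at least as good everywhere and strictly better somewhere (tied only at P1, P2, P4, P5), so R5 weakly but not strictly dominates R3.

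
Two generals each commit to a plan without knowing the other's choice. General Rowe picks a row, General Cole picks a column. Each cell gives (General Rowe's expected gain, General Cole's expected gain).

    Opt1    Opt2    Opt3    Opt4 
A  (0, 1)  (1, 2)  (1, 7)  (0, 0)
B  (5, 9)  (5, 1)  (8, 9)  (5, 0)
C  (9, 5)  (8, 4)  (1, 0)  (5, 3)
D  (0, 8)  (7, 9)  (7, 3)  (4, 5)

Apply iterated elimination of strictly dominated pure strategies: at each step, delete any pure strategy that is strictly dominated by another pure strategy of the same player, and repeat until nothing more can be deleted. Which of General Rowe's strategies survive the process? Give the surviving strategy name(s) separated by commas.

B, C, D

For General Rowe, B strictly dominates A on the remaining columns (Opt1: 5>0, Opt2: 5>1, Opt3: 8>1, Opt4: 5>0); eliminate A.
General Cole's strategy Opt4 is strictly dominated by Opt1 (B: 9>0, C: 5>3, D: 8>5) and is removed.
Among the remaining strategies, none is strictly dominated by another pure strategy of the same player, so the elimination stops.
Surviving strategies — General Rowe: {B, C, D}; General Cole: {Opt1, Opt2, Opt3}.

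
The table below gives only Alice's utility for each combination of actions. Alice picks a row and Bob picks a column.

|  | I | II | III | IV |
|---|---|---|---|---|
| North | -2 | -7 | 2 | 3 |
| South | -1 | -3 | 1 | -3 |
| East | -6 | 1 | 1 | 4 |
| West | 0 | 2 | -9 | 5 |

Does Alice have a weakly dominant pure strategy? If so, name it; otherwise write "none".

North fails to dominate South at I (-2<-1).
South fails to dominate North at III (1<2).
East fails to dominate North at I (-6<-2).
West fails to dominate North at III (-9<2).
No single strategy dominates all the others.

none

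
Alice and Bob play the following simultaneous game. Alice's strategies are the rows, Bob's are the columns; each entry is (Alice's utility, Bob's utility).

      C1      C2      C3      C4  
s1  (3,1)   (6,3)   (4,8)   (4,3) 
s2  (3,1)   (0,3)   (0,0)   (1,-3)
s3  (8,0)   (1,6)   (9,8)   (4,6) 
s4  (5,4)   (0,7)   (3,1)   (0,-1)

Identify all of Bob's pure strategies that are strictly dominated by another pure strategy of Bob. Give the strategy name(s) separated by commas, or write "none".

C1, C4

C1 is strictly dominated by C2 (s1: 3>1, s2: 3>1, s3: 6>0, s4: 7>4).
Nothing dominates C2: C1 at s1 (3>1); C3 at s2 (3>0); C4 at s1 (3=3).
C3: no other strategy beats it everywhere (C1 at s1 (8>1); C2 at s1 (8>3); C4 at s1 (8>3)).
C4: dominated, since C3 does at least as well everywhere (s1: 8>3, s2: 0>-3, s3: 8>6, s4: 1>-1).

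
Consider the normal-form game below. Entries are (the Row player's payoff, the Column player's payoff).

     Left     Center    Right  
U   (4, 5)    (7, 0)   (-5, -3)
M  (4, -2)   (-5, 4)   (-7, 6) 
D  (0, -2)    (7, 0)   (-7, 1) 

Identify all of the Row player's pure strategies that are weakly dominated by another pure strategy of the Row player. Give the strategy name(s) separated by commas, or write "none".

M, D

Nothing dominates U: M at Center (7>-5); D at Left (4>0).
M: dominated, since U does at least as well everywhere (Left: 4=4, Center: 7>-5, Right: -5>-7).
D is weakly dominated by U (Left: 4>0, Center: 7=7, Right: -5>-7).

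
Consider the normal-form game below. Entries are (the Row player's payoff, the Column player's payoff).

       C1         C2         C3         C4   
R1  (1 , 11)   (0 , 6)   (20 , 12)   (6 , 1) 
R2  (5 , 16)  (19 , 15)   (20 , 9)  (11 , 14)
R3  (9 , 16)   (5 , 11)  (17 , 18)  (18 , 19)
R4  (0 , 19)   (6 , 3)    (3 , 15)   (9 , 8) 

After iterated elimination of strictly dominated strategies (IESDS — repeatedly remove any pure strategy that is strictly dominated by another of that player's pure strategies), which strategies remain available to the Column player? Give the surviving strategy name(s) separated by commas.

For the Row player, R2 strictly dominates R4 on the remaining columns (C1: 5>0, C2: 19>6, C3: 20>3, C4: 11>9); eliminate R4.
Column C2 is eliminated: C1 beats it against every remaining row (R1: 11>6, R2: 16>15, R3: 16>11).
Among the remaining strategies, none is strictly dominated by another pure strategy of the same player, so the elimination stops.
Surviving strategies — the Row player: {R1, R2, R3}; the Column player: {C1, C3, C4}.

C1, C3, C4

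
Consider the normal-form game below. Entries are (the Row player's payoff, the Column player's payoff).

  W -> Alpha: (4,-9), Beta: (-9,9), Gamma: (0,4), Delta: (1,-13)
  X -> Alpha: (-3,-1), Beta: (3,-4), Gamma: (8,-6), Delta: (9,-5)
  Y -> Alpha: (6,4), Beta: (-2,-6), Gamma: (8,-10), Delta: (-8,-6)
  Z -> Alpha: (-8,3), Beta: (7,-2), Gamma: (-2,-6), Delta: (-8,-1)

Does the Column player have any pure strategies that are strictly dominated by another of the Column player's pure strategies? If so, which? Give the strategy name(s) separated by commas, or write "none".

Gamma, Delta

Nothing dominates Alpha: Beta at X (-1>-4); Gamma at X (-1>-6); Delta at W (-9>-13).
Beta is not dominated — it holds its own against Alpha at W (9>-9); Gamma at W (9>4); Delta at W (9>-13).
Beta strictly dominates Gamma — W: 9>4, X: -4>-6, Y: -6>-10, Z: -2>-6.
Alpha strictly dominates Delta — W: -9>-13, X: -1>-5, Y: 4>-6, Z: 3>-1.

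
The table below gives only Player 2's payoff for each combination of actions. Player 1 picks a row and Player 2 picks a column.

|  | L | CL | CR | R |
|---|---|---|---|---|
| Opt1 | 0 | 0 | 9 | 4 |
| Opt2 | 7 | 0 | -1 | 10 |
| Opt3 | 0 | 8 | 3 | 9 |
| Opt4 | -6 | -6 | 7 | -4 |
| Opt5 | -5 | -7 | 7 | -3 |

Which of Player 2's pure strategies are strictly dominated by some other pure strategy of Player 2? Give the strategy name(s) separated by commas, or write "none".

L, CL

L: dominated, since R does at least as well everywhere (Opt1: 4>0, Opt2: 10>7, Opt3: 9>0, Opt4: -4>-6, Opt5: -3>-5).
CL is strictly dominated by R (Opt1: 4>0, Opt2: 10>0, Opt3: 9>8, Opt4: -4>-6, Opt5: -3>-7).
Nothing dominates CR: L at Opt1 (9>0); CL at Opt1 (9>0); R at Opt1 (9>4).
Nothing dominates R: L at Opt1 (4>0); CL at Opt1 (4>0); CR at Opt2 (10>-1).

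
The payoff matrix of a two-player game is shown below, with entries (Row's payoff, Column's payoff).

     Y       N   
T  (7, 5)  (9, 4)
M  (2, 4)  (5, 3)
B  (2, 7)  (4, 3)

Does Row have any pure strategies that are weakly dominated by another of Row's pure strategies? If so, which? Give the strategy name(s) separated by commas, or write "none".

M, B

Nothing dominates T: M at Y (7>2); B at Y (7>2).
T weakly dominates M — Y: 7>2, N: 9>5.
B is weakly dominated by T (Y: 7>2, N: 9>4).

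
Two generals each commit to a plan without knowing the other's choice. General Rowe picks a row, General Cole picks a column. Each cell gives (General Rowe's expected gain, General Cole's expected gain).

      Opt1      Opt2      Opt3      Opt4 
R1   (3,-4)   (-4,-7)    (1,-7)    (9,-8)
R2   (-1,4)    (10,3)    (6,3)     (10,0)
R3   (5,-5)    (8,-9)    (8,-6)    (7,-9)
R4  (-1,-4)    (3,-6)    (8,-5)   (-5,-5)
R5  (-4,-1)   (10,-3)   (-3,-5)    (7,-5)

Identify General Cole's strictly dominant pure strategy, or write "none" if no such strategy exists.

Opt1

Opt1 vs Opt2: R1: -4>-7, R2: 4>3, R3: -5>-9, R4: -4>-6, R5: -1>-3.
Opt1 vs Opt3: R1: -4>-7, R2: 4>3, R3: -5>-6, R4: -4>-5, R5: -1>-5.
Opt1 vs Opt4: R1: -4>-8, R2: 4>0, R3: -5>-9, R4: -4>-5, R5: -1>-5.
Opt1 strictly beats every other strategy against every opponent action, so it is strictly dominant.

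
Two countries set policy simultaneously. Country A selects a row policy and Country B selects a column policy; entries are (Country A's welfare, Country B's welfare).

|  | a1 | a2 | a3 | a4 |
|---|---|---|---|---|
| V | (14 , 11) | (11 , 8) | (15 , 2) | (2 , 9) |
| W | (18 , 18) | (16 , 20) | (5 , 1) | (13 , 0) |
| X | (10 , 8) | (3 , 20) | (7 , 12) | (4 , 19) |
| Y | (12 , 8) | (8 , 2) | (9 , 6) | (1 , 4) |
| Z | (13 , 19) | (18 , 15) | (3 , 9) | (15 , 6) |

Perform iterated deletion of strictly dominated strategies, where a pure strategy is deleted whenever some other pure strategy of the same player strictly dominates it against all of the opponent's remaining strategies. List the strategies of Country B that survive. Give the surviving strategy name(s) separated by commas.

a1, a2

Row Y is eliminated: V beats it against every remaining column (a1: 14>12, a2: 11>8, a3: 15>9, a4: 2>1).
For Country B, a2 strictly dominates a3 on the remaining rows (V: 8>2, W: 20>1, X: 20>12, Z: 15>9); eliminate a3.
Country A's strategy V is strictly dominated by W (a1: 18>14, a2: 16>11, a4: 13>2) and is removed.
Country A's strategy X is strictly dominated by W (a1: 18>10, a2: 16>3, a4: 13>4) and is removed.
Country B's strategy a4 is strictly dominated by a1 (W: 18>0, Z: 19>6) and is removed.
Among the remaining strategies, none is strictly dominated by another pure strategy of the same player, so the elimination stops.
Surviving strategies — Country A: {W, Z}; Country B: {a1, a2}.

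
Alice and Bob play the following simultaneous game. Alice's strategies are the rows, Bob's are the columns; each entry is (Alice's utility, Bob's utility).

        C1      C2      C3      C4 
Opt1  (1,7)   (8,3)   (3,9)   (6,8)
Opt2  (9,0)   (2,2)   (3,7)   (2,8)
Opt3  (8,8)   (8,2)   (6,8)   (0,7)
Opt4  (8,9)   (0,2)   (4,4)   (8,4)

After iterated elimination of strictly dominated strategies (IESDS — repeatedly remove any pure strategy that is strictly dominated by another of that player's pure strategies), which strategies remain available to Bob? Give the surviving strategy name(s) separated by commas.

C1, C3, C4

Column C2 is eliminated: C3 beats it against every remaining row (Opt1: 9>3, Opt2: 7>2, Opt3: 8>2, Opt4: 4>2).
Alice's strategy Opt1 is strictly dominated by Opt4 (C1: 8>1, C3: 4>3, C4: 8>6) and is removed.
Among the remaining strategies, none is strictly dominated by another pure strategy of the same player, so the elimination stops.
Surviving strategies — Alice: {Opt2, Opt3, Opt4}; Bob: {C1, C3, C4}.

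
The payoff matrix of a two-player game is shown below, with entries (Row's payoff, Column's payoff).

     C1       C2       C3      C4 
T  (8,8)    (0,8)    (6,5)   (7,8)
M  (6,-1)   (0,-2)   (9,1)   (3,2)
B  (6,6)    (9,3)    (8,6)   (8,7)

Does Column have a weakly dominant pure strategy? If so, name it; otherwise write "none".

C4

C4 vs C1: T: 8=8, M: 2>-1, B: 7>6.
C4 vs C2: T: 8=8, M: 2>-2, B: 7>3.
C4 vs C3: T: 8>5, M: 2>1, B: 7>6.
C4 is at least as good as every other strategy against every opponent action, so it is weakly dominant.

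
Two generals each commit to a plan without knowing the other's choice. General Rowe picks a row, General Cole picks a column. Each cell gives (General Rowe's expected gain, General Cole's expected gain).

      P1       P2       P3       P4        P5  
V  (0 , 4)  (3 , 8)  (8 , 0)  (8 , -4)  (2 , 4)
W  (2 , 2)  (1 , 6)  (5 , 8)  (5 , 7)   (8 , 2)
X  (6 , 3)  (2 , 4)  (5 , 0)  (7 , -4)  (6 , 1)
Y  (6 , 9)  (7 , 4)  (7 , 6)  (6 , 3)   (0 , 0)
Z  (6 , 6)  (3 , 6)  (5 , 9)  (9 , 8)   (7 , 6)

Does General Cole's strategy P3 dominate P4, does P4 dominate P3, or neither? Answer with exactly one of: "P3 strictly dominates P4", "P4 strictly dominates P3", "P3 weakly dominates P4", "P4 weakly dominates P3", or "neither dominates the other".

P3's payoffs vs P4's, by General Rowe's action — V: 0>-4, W: 8>7, X: 0>-4, Y: 6>3, Z: 9>8.
Every comparison favours P3, so P3 strictly dominates P4.

P3 strictly dominates P4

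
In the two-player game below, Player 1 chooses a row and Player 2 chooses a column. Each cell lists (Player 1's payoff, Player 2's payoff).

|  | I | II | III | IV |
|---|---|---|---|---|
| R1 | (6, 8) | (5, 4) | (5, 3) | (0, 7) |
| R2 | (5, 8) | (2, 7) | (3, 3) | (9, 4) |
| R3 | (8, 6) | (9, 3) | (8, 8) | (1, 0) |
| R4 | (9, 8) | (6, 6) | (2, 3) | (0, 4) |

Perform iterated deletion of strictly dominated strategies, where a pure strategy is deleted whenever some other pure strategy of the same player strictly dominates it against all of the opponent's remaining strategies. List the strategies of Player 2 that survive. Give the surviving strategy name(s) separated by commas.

I, III

For Player 1, R3 strictly dominates R1 on the remaining columns (I: 8>6, II: 9>5, III: 8>5, IV: 1>0); eliminate R1.
Player 2's strategy II is strictly dominated by I (R2: 8>7, R3: 6>3, R4: 8>6) and is removed.
Player 2's strategy IV is strictly dominated by I (R2: 8>4, R3: 6>0, R4: 8>4) and is removed.
Row R2 is eliminated: R3 beats it against every remaining column (I: 8>5, III: 8>3).
Among the remaining strategies, none is strictly dominated by another pure strategy of the same player, so the elimination stops.
Surviving strategies — Player 1: {R3, R4}; Player 2: {I, III}.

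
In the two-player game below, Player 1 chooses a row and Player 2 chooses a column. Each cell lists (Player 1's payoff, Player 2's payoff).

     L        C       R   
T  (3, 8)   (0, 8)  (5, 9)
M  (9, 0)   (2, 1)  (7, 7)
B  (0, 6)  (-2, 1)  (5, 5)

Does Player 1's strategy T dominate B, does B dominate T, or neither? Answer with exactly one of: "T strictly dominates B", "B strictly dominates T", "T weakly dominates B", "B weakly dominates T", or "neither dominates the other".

T's payoffs vs B's, by Player 2's action — L: 3>0, C: 0>-2, R: 5=5.
T is at least as good everywhere and strictly better somewhere (tied only at R), so T weakly but not strictly dominates B.

T weakly dominates B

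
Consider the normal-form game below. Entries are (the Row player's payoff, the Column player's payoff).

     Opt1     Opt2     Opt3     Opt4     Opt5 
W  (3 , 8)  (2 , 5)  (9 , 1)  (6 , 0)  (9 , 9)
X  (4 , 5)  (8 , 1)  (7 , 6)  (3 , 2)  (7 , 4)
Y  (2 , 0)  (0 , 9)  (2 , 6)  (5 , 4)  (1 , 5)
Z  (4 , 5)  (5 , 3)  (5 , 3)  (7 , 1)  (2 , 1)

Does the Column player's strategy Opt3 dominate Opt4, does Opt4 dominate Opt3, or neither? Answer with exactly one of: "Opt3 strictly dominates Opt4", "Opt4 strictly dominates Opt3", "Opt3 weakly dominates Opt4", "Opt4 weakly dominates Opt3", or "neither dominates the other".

Opt3 strictly dominates Opt4

Compare Opt3 to Opt4 across every action of the Row player: W: 1>0, X: 6>2, Y: 6>4, Z: 3>1.
Every comparison favours Opt3, so Opt3 strictly dominates Opt4.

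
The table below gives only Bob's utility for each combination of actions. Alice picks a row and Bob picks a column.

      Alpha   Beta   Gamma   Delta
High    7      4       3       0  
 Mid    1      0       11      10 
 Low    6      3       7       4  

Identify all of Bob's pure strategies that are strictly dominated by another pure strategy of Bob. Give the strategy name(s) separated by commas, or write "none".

Beta, Delta

Alpha is not dominated — it holds its own against Beta at High (7>4); Gamma at High (7>3); Delta at High (7>0).
Beta is strictly dominated by Alpha (High: 7>4, Mid: 1>0, Low: 6>3).
Nothing dominates Gamma: Alpha at Mid (11>1); Beta at Mid (11>0); Delta at High (3>0).
Delta is strictly dominated by Gamma (High: 3>0, Mid: 11>10, Low: 7>4).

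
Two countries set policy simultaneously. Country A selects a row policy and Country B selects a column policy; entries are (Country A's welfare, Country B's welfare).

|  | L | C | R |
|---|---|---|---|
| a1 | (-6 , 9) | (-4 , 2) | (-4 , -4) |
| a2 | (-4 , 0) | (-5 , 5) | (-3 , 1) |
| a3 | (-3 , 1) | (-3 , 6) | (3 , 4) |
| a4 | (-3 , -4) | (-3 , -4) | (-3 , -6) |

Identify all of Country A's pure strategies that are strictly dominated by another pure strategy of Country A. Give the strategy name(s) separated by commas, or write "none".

a1, a2

a1 is strictly dominated by a3 (L: -3>-6, C: -3>-4, R: 3>-4).
a3 strictly dominates a2 — L: -3>-4, C: -3>-5, R: 3>-3.
Nothing dominates a3: a1 at L (-3>-6); a2 at L (-3>-4); a4 at L (-3=-3).
Nothing dominates a4: a1 at L (-3>-6); a2 at L (-3>-4); a3 at L (-3=-3).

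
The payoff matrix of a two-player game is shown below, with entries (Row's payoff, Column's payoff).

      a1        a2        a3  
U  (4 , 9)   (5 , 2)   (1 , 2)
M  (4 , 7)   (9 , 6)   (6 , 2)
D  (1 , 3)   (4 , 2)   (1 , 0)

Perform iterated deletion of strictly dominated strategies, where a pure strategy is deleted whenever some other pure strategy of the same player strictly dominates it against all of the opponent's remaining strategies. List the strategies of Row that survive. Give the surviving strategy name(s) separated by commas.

U, M

Row's strategy D is strictly dominated by M (a1: 4>1, a2: 9>4, a3: 6>1) and is removed.
For Column, a1 strictly dominates a2 on the remaining rows (U: 9>2, M: 7>6); eliminate a2.
For Column, a1 strictly dominates a3 on the remaining rows (U: 9>2, M: 7>2); eliminate a3.
Among the remaining strategies, none is strictly dominated by another pure strategy of the same player, so the elimination stops.
Surviving strategies — Row: {U, M}; Column: {a1}.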